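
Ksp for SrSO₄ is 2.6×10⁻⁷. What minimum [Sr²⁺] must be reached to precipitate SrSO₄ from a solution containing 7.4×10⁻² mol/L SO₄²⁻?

3.5×10⁻⁶ M

The threshold for precipitation is Q = Ksp.
SrSO₄(s) ⇌ Sr²⁺(aq) + SO₄²⁻(aq)
Ksp = [Sr²⁺][SO₄²⁻] = [Sr²⁺](7.4×10⁻²)
[Sr²⁺] = 2.6×10⁻⁷ / (7.4×10⁻²) = 3.5×10⁻⁶
[Sr²⁺] = 3.5×10⁻⁶ mol/L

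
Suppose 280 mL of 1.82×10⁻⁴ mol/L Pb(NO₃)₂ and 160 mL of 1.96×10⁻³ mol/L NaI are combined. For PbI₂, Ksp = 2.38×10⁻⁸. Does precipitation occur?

After mixing, V = 280 mL + 160 mL = 440 mL.
[Pb²⁺] = (1.82×10⁻⁴)(280)/440 = 1.16×10⁻⁴ mol/L
[I⁻] = (1.96×10⁻³)(160)/440 = 7.13×10⁻⁴ mol/L
Q = [Pb²⁺][I⁻]^2 = 5.88×10⁻¹¹
Q < Ksp (5.88×10⁻¹¹ vs 2.38×10⁻⁸); the solution remains unsaturated and no precipitate forms.

No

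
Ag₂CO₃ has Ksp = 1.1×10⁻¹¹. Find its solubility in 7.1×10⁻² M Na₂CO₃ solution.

6.2×10⁻⁶ M

Ag₂CO₃(s) ⇌ 2 Ag⁺(aq) + CO₃²⁻(aq)
Let s be the solubility of Ag₂CO₃ here. The common ion gives [CO₃²⁻] ≈ 7.1×10⁻² M, and [Ag⁺] = 2s.
Ksp = [Ag⁺]^2[CO₃²⁻] = (2s)^2(7.1×10⁻²)
(2s)^2 = 1.1×10⁻¹¹ / (7.1×10⁻²) = 1.5×10⁻¹⁰
s = 6.2×10⁻⁶ M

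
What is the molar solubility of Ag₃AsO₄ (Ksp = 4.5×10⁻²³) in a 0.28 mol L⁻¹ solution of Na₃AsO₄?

1.8×10⁻⁸ M

Ag₃AsO₄(s) ⇌ 3 Ag⁺(aq) + AsO₄³⁻(aq)
Let s be the solubility of Ag₃AsO₄ here. The common ion gives [AsO₄³⁻] ≈ 0.28 mol L⁻¹, and [Ag⁺] = 3s.
Ksp = [Ag⁺]^3[AsO₄³⁻] = (3s)^3(0.28)
(3s)^3 = 4.5×10⁻²³ / (0.28) = 1.6×10⁻²²
s = 1.8×10⁻⁸ mol L⁻¹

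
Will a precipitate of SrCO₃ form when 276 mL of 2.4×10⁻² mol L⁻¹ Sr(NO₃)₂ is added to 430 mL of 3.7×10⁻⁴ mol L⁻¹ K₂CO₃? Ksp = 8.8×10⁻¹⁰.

After mixing, V = 276 mL + 430 mL = 706 mL.
[Sr²⁺] = (2.4×10⁻²)(276)/706 = 9.4×10⁻³ mol L⁻¹
[CO₃²⁻] = (3.7×10⁻⁴)(430)/706 = 2.3×10⁻⁴ mol L⁻¹
Q = [Sr²⁺][CO₃²⁻] = 2.1×10⁻⁶
Q = 2.1×10⁻⁶ > Ksp = 8.8×10⁻¹⁰, so the solution is supersaturated and SrCO₃ precipitates.

Yes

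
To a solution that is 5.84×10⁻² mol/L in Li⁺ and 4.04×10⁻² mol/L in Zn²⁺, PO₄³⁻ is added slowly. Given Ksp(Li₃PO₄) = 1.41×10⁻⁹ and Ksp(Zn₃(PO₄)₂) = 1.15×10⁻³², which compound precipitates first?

Zn₃(PO₄)₂

The threshold for precipitation is Q = Ksp.
For Li₃PO₄: [PO₄³⁻] = (Ksp/[Li⁺]^3) = 7.08×10⁻⁶ mol/L
For Zn₃(PO₄)₂: [PO₄³⁻] = (Ksp/[Zn²⁺]^3)^(1/2) = 1.32×10⁻¹⁴ mol/L
The smaller threshold [PO₄³⁻] is reached first, so Zn₃(PO₄)₂ precipitates first.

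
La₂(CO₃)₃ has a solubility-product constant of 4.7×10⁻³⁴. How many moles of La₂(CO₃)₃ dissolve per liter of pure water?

8.5×10⁻⁸ M

La₂(CO₃)₃(s) ⇌ 2 La³⁺(aq) + 3 CO₃²⁻(aq)
With molar solubility s: [La³⁺] = 2s, [CO₃²⁻] = 3s.
Ksp = [La³⁺]^2[CO₃²⁻]^3 = (2s)^2 · (3s)^3 = 108s^5
108s^5 = 4.7×10⁻³⁴  ⇒  s^5 = 4.4×10⁻³⁶
s = 8.5×10⁻⁸ mol L⁻¹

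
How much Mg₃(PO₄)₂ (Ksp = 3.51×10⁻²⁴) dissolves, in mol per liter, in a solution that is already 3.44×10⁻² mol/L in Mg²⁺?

Mg₃(PO₄)₂(s) ⇌ 3 Mg²⁺(aq) + 2 PO₄³⁻(aq)
The solution already contains Mg²⁺ at 3.44×10⁻² mol/L. Let s be the molar solubility of Mg₃(PO₄)₂.
[Mg²⁺] ≈ 3.44×10⁻² mol/L (common ion dominates); [PO₄³⁻] = 2s.
Ksp = [Mg²⁺]^3[PO₄³⁻]^2 = (3.44×10⁻²)^3(2s)^2
(2s)^2 = 3.51×10⁻²⁴ / (3.44×10⁻²)^3 = 8.62×10⁻²⁰
s = 1.47×10⁻¹⁰ mol/L

1.47×10⁻¹⁰ M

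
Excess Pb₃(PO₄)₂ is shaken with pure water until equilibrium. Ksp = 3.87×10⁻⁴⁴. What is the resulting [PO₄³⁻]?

1.63×10⁻⁹ M

Pb₃(PO₄)₂(s) ⇌ 3 Pb²⁺(aq) + 2 PO₄³⁻(aq)
Let s be the molar solubility. Then [Pb²⁺] = 3s and [PO₄³⁻] = 2s.
Ksp = [Pb²⁺]^3[PO₄³⁻]^2 = (3s)^3 · (2s)^2 = 108s^5 = 3.87×10⁻⁴⁴
s = 8.14×10⁻¹⁰ mol L⁻¹
[PO₄³⁻] = 2s = 1.63×10⁻⁹ mol L⁻¹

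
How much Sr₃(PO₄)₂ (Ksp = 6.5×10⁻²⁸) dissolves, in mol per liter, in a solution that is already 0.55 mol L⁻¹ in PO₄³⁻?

Sr₃(PO₄)₂(s) ⇌ 3 Sr²⁺(aq) + 2 PO₄³⁻(aq)
The solution already contains PO₄³⁻ at 0.55 mol L⁻¹. Let s be the molar solubility of Sr₃(PO₄)₂.
[PO₄³⁻] ≈ 0.55 mol L⁻¹ (common ion dominates); [Sr²⁺] = 3s.
Ksp = [Sr²⁺]^3[PO₄³⁻]^2 = (3s)^3(0.55)^2
(3s)^3 = 6.5×10⁻²⁸ / (0.55)^2 = 2.1×10⁻²⁷
s = 4.3×10⁻¹⁰ mol L⁻¹

4.3×10⁻¹⁰ M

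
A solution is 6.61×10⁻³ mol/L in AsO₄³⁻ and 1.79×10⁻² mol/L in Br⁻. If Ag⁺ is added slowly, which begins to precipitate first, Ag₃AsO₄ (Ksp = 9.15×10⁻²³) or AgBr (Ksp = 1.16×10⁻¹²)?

Each salt precipitates once Q = Ksp for that salt.
For Ag₃AsO₄: [Ag⁺] = (Ksp/[AsO₄³⁻])^(1/3) = 2.40×10⁻⁷ mol/L
For AgBr: [Ag⁺] = (Ksp/[Br⁻]) = 6.48×10⁻¹¹ mol/L
The smaller threshold [Ag⁺] is reached first, so AgBr precipitates first.

AgBr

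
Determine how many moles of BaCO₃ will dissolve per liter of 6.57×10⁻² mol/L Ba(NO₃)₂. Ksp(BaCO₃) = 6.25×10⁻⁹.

BaCO₃(s) ⇌ Ba²⁺(aq) + CO₃²⁻(aq)
Let s be the solubility of BaCO₃ here. The common ion gives [Ba²⁺] ≈ 6.57×10⁻² mol/L, and [CO₃²⁻] = s.
Ksp = [Ba²⁺][CO₃²⁻] = (6.57×10⁻²)s
s = 6.25×10⁻⁹ / (6.57×10⁻²) = 9.51×10⁻⁸
s = 9.51×10⁻⁸ mol/L

9.51×10⁻⁸ M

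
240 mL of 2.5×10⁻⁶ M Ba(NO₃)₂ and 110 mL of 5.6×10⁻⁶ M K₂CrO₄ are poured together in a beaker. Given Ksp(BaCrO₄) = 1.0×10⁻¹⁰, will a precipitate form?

The combined volume is 350 mL.
[Ba²⁺] = (2.5×10⁻⁶)(240)/350 = 1.7×10⁻⁶ M
[CrO₄²⁻] = (5.6×10⁻⁶)(110)/350 = 1.8×10⁻⁶ M
Q = [Ba²⁺][CrO₄²⁻] = 3.0×10⁻¹²
Q = 3.0×10⁻¹² < Ksp = 1.0×10⁻¹⁰, so the solution is unsaturated and no precipitate forms.

No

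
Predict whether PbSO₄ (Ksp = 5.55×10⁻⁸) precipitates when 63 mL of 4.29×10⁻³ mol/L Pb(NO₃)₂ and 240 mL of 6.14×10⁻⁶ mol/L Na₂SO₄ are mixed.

Total volume after mixing = 63 + 240 = 303 mL.
[Pb²⁺] = (4.29×10⁻³)(63)/303 = 8.92×10⁻⁴ mol/L
[SO₄²⁻] = (6.14×10⁻⁶)(240)/303 = 4.86×10⁻⁶ mol/L
Q = [Pb²⁺][SO₄²⁻] = 4.34×10⁻⁹
Since Q (4.34×10⁻⁹) is less than Ksp (5.55×10⁻⁸), no PbSO₄ precipitates.

No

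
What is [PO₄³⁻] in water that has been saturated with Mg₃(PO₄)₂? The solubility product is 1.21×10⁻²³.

2.05×10⁻⁵ M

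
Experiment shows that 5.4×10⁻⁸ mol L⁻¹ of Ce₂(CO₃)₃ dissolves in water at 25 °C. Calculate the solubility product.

Ksp = 5.0×10⁻³⁵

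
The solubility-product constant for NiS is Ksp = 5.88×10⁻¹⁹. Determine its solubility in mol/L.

NiS(s) ⇌ Ni²⁺(aq) + S²⁻(aq)
If s mol/L of NiS dissolves, [Ni²⁺] = s and [S²⁻] = s.
Ksp = [Ni²⁺][S²⁻] = s · s = s^2
s^2 = 5.88×10⁻¹⁹
Taking the 2nd root, s = 7.67×10⁻¹⁰ mol/L.

7.67×10⁻¹⁰ M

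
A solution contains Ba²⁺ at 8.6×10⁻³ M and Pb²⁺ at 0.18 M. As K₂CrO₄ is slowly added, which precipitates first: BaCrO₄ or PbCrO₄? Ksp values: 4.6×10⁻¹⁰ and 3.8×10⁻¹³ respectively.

Precipitation begins when Q = Ksp.
For BaCrO₄: [CrO₄²⁻] = (Ksp/[Ba²⁺]) = 5.3×10⁻⁸ M
For PbCrO₄: [CrO₄²⁻] = (Ksp/[Pb²⁺]) = 2.1×10⁻¹² M
PbCrO₄ requires the lower [CrO₄²⁻], so it precipitates first.

PbCrO₄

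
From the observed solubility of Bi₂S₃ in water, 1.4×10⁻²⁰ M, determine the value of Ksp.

Ksp = 5.8×10⁻⁹⁸

Bi₂S₃(s) ⇌ 2 Bi³⁺(aq) + 3 S²⁻(aq)
For each mole of Bi₂S₃ that dissolves per liter, [Bi³⁺] = 2s and [S²⁻] = 3s; let s denote this solubility.
Ksp = [Bi³⁺]^2[S²⁻]^3 = (2s)^2 · (3s)^3 = 108s^5
Ksp = 108 × (1.4×10⁻²⁰)^5 = 5.8×10⁻⁹⁸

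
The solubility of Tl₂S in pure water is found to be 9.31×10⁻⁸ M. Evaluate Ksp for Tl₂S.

Tl₂S(s) ⇌ 2 Tl⁺(aq) + S²⁻(aq)
For each mole of Tl₂S that dissolves per liter, [Tl⁺] = 2s and [S²⁻] = s; let s denote this solubility.
Ksp = [Tl⁺]^2[S²⁻] = (2s)^2 · s = 4s^3
Ksp = 4 × (9.31×10⁻⁸)^3 = 3.23×10⁻²¹

Ksp = 3.23×10⁻²¹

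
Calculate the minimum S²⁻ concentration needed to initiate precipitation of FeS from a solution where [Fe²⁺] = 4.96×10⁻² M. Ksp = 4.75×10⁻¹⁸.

A salt starts to precipitate once the ion product Q reaches its Ksp.
FeS(s) ⇌ Fe²⁺(aq) + S²⁻(aq)
Ksp = [Fe²⁺][S²⁻] = [S²⁻](4.96×10⁻²)
[S²⁻] = 4.75×10⁻¹⁸ / (4.96×10⁻²) = 9.58×10⁻¹⁷
[S²⁻] = 9.58×10⁻¹⁷ M

9.58×10⁻¹⁷ M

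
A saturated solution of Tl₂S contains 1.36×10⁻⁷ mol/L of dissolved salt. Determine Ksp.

Ksp = 1.01×10⁻²⁰

Tl₂S(s) ⇌ 2 Tl⁺(aq) + S²⁻(aq)
Call the molar solubility s, so that [Tl⁺] = 2s and [S²⁻] = s.
Ksp = [Tl⁺]^2[S²⁻] = (2s)^2 · s = 4s^3
Ksp = 4 × (1.36×10⁻⁷)^3 = 1.01×10⁻²⁰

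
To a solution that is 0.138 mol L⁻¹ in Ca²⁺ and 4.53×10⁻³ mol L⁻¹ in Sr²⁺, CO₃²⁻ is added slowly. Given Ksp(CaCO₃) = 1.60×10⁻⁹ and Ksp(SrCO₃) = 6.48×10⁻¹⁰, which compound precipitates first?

CaCO₃

The threshold for precipitation is Q = Ksp.
For CaCO₃: [CO₃²⁻] = (Ksp/[Ca²⁺]) = 1.16×10⁻⁸ mol L⁻¹
For SrCO₃: [CO₃²⁻] = (Ksp/[Sr²⁺]) = 1.43×10⁻⁷ mol L⁻¹
Since CaCO₃ needs less CO₃²⁻ to reach saturation, it precipitates first.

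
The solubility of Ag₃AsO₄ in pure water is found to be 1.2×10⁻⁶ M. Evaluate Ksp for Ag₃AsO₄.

Ksp = 5.6×10⁻²³

Ag₃AsO₄(s) ⇌ 3 Ag⁺(aq) + AsO₄³⁻(aq)
Call the molar solubility s, so that [Ag⁺] = 3s and [AsO₄³⁻] = s.
Ksp = [Ag⁺]^3[AsO₄³⁻] = (3s)^3 · s = 27s^4
Ksp = 27 × (1.2×10⁻⁶)^4 = 5.6×10⁻²³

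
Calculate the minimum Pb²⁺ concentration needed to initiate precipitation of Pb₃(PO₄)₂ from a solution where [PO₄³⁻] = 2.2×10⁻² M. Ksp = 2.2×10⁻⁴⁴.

3.6×10⁻¹⁴ M

Each salt precipitates once Q = Ksp for that salt.
Pb₃(PO₄)₂(s) ⇌ 3 Pb²⁺(aq) + 2 PO₄³⁻(aq)
Ksp = [Pb²⁺]^3[PO₄³⁻]^2 = [Pb²⁺]^3(2.2×10⁻²)^2
[Pb²⁺]^3 = 2.2×10⁻⁴⁴ / (2.2×10⁻²)^2 = 4.5×10⁻⁴¹
[Pb²⁺] = 3.6×10⁻¹⁴ M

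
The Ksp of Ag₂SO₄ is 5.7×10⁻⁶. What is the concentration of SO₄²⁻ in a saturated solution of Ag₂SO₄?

Ag₂SO₄(s) ⇌ 2 Ag⁺(aq) + SO₄²⁻(aq)
If s mol/L of Ag₂SO₄ dissolves, [Ag⁺] = 2s and [SO₄²⁻] = s.
Ksp = [Ag⁺]^2[SO₄²⁻] = (2s)^2 · s = 4s^3 = 5.7×10⁻⁶
s = 1.1×10⁻² M
[SO₄²⁻] = s = 1.1×10⁻² M

1.1×10⁻² M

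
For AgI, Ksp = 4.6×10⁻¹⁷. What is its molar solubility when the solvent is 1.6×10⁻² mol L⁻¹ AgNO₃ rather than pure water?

2.9×10⁻¹⁵ M

AgI(s) ⇌ Ag⁺(aq) + I⁻(aq)
With Ag⁺ already at 1.6×10⁻² mol L⁻¹ and s small, take [Ag⁺] ≈ 1.6×10⁻² mol L⁻¹ and [I⁻] = s.
Ksp = [Ag⁺][I⁻] = (1.6×10⁻²)s
s = 4.6×10⁻¹⁷ / (1.6×10⁻²) = 2.9×10⁻¹⁵
s = 2.9×10⁻¹⁵ mol L⁻¹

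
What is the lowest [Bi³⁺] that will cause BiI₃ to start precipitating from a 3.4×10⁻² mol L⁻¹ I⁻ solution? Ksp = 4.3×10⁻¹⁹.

1.1×10⁻¹⁴ M

A salt starts to precipitate once the ion product Q reaches its Ksp.
BiI₃(s) ⇌ Bi³⁺(aq) + 3 I⁻(aq)
Ksp = [Bi³⁺][I⁻]^3 = [Bi³⁺](3.4×10⁻²)^3
[Bi³⁺] = 4.3×10⁻¹⁹ / (3.4×10⁻²)^3 = 1.1×10⁻¹⁴
[Bi³⁺] = 1.1×10⁻¹⁴ mol L⁻¹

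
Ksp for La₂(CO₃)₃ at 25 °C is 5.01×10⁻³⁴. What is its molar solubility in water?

8.58×10⁻⁸ M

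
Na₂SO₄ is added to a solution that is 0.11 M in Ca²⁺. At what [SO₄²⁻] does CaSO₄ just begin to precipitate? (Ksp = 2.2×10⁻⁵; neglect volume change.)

Precipitation of each salt begins when its ion product equals Ksp.
CaSO₄(s) ⇌ Ca²⁺(aq) + SO₄²⁻(aq)
Ksp = [Ca²⁺][SO₄²⁻] = [SO₄²⁻](0.11)
[SO₄²⁻] = 2.2×10⁻⁵ / (0.11) = 2.0×10⁻⁴
[SO₄²⁻] = 2.0×10⁻⁴ M

2.0×10⁻⁴ M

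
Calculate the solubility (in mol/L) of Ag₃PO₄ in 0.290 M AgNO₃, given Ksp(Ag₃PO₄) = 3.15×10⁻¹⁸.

Ag₃PO₄(s) ⇌ 3 Ag⁺(aq) + PO₄³⁻(aq)
The solution already contains Ag⁺ at 0.290 M. Let s be the molar solubility of Ag₃PO₄.
[Ag⁺] ≈ 0.290 M (common ion dominates); [PO₄³⁻] = s.
Ksp = [Ag⁺]^3[PO₄³⁻] = (0.290)^3s
s = 3.15×10⁻¹⁸ / (0.290)^3 = 1.29×10⁻¹⁶
s = 1.29×10⁻¹⁶ M

1.29×10⁻¹⁶ M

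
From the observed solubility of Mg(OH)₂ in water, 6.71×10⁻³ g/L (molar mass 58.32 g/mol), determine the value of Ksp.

Convert to molarity: s = 6.71×10⁻³ / 58.32 = 1.1505×10⁻⁴ mol/L
Mg(OH)₂(s) ⇌ Mg²⁺(aq) + 2 OH⁻(aq)
With molar solubility s: [Mg²⁺] = s, [OH⁻] = 2s.
Ksp = [Mg²⁺][OH⁻]^2 = s · (2s)^2 = 4s^3
Ksp = 4 × (1.1505×10⁻⁴)^3 = 6.09×10⁻¹²

Ksp = 6.09×10⁻¹²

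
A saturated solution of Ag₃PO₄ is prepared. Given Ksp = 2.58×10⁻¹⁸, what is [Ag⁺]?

Ag₃PO₄(s) ⇌ 3 Ag⁺(aq) + PO₄³⁻(aq)
Let s be the molar solubility. Then [Ag⁺] = 3s and [PO₄³⁻] = s.
Ksp = [Ag⁺]^3[PO₄³⁻] = (3s)^3 · s = 27s^4 = 2.58×10⁻¹⁸
s = 1.76×10⁻⁵ mol/L
[Ag⁺] = 3s = 5.27×10⁻⁵ mol/L

5.27×10⁻⁵ M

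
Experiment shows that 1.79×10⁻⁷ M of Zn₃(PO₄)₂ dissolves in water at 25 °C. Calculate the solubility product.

Zn₃(PO₄)₂(s) ⇌ 3 Zn²⁺(aq) + 2 PO₄³⁻(aq)
With molar solubility s: [Zn²⁺] = 3s, [PO₄³⁻] = 2s.
Ksp = [Zn²⁺]^3[PO₄³⁻]^2 = (3s)^3 · (2s)^2 = 108s^5
Ksp = 108 × (1.79×10⁻⁷)^5 = 1.98×10⁻³²

Ksp = 1.98×10⁻³²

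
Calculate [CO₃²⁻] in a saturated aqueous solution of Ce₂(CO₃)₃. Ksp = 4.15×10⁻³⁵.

1.56×10⁻⁷ M

Ce₂(CO₃)₃(s) ⇌ 2 Ce³⁺(aq) + 3 CO₃²⁻(aq)
If s mol/L of Ce₂(CO₃)₃ dissolves, [Ce³⁺] = 2s and [CO₃²⁻] = 3s.
Ksp = [Ce³⁺]^2[CO₃²⁻]^3 = (2s)^2 · (3s)^3 = 108s^5 = 4.15×10⁻³⁵
s = 5.21×10⁻⁸ mol L⁻¹
[CO₃²⁻] = 3s = 1.56×10⁻⁷ mol L⁻¹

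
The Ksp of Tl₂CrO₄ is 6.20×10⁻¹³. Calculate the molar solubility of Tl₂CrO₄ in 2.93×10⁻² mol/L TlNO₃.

7.22×10⁻¹⁰ M

Tl₂CrO₄(s) ⇌ 2 Tl⁺(aq) + CrO₄²⁻(aq)
The solution already contains Tl⁺ at 2.93×10⁻² mol/L. Let s be the molar solubility of Tl₂CrO₄.
[Tl⁺] ≈ 2.93×10⁻² mol/L (common ion dominates); [CrO₄²⁻] = s.
Ksp = [Tl⁺]^2[CrO₄²⁻] = (2.93×10⁻²)^2s
s = 6.20×10⁻¹³ / (2.93×10⁻²)^2 = 7.22×10⁻¹⁰
s = 7.22×10⁻¹⁰ mol/L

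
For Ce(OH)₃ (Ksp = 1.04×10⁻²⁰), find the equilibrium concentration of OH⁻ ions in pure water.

1.33×10⁻⁵ M

Ce(OH)₃(s) ⇌ Ce³⁺(aq) + 3 OH⁻(aq)
Call the molar solubility s, so that [Ce³⁺] = s and [OH⁻] = 3s.
Ksp = [Ce³⁺][OH⁻]^3 = s · (3s)^3 = 27s^4 = 1.04×10⁻²⁰
s = 4.43×10⁻⁶ mol L⁻¹
[OH⁻] = 3s = 1.33×10⁻⁵ mol L⁻¹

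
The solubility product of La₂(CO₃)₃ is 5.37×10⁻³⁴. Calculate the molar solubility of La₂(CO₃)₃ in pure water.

La₂(CO₃)₃(s) ⇌ 2 La³⁺(aq) + 3 CO₃²⁻(aq)
For each mole of La₂(CO₃)₃ that dissolves per liter, [La³⁺] = 2s and [CO₃²⁻] = 3s; let s denote this solubility.
Ksp = [La³⁺]^2[CO₃²⁻]^3 = (2s)^2 · (3s)^3 = 108s^5
108s^5 = 5.37×10⁻³⁴  ⇒  s^5 = 4.97×10⁻³⁶
Taking the 5th root, s = 8.70×10⁻⁸ mol L⁻¹.

8.70×10⁻⁸ M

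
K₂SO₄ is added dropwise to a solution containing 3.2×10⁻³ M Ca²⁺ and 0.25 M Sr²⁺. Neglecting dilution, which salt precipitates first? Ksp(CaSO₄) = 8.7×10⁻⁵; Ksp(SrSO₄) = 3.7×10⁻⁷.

The threshold for precipitation is Q = Ksp.
For CaSO₄: [SO₄²⁻] = (Ksp/[Ca²⁺]) = 2.7×10⁻² M
For SrSO₄: [SO₄²⁻] = (Ksp/[Sr²⁺]) = 1.5×10⁻⁶ M
SrSO₄ requires the lower [SO₄²⁻], so it precipitates first.

SrSO₄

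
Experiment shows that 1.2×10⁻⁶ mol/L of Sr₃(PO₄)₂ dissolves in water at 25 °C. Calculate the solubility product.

Ksp = 2.7×10⁻²⁸

Sr₃(PO₄)₂(s) ⇌ 3 Sr²⁺(aq) + 2 PO₄³⁻(aq)
With molar solubility s: [Sr²⁺] = 3s, [PO₄³⁻] = 2s.
Ksp = [Sr²⁺]^3[PO₄³⁻]^2 = (3s)^3 · (2s)^2 = 108s^5
Ksp = 108 × (1.2×10⁻⁶)^5 = 2.7×10⁻²⁸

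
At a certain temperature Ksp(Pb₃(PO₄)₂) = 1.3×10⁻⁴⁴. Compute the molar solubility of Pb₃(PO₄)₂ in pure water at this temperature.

Pb₃(PO₄)₂(s) ⇌ 3 Pb²⁺(aq) + 2 PO₄³⁻(aq)
If s mol/L of Pb₃(PO₄)₂ dissolves, [Pb²⁺] = 3s and [PO₄³⁻] = 2s.
Ksp = [Pb²⁺]^3[PO₄³⁻]^2 = (3s)^3 · (2s)^2 = 108s^5
108s^5 = 1.3×10⁻⁴⁴  ⇒  s^5 = 1.2×10⁻⁴⁶
Taking the 5th root, s = 6.5×10⁻¹⁰ mol L⁻¹.

6.5×10⁻¹⁰ M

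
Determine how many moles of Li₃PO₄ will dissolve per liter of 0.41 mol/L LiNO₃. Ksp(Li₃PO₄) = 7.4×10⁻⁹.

1.1×10⁻⁷ M

Li₃PO₄(s) ⇌ 3 Li⁺(aq) + PO₄³⁻(aq)
Let s be the solubility of Li₃PO₄ here. The common ion gives [Li⁺] ≈ 0.41 mol/L, and [PO₄³⁻] = s.
Ksp = [Li⁺]^3[PO₄³⁻] = (0.41)^3s
s = 7.4×10⁻⁹ / (0.41)^3 = 1.1×10⁻⁷
s = 1.1×10⁻⁷ mol/L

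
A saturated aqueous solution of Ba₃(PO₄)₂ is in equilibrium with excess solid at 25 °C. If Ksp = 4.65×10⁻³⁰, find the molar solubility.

5.33×10⁻⁷ M

Ba₃(PO₄)₂(s) ⇌ 3 Ba²⁺(aq) + 2 PO₄³⁻(aq)
If s mol/L of Ba₃(PO₄)₂ dissolves, [Ba²⁺] = 3s and [PO₄³⁻] = 2s.
Ksp = [Ba²⁺]^3[PO₄³⁻]^2 = (3s)^3 · (2s)^2 = 108s^5
108s^5 = 4.65×10⁻³⁰  ⇒  s^5 = 4.31×10⁻³²
s = (4.31×10⁻³²)^(1/5) = 5.33×10⁻⁷ M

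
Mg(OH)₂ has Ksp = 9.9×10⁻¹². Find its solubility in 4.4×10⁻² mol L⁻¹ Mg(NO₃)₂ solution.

7.5×10⁻⁶ M

Mg(OH)₂(s) ⇌ Mg²⁺(aq) + 2 OH⁻(aq)
The solution already contains Mg²⁺ at 4.4×10⁻² mol L⁻¹. Let s be the molar solubility of Mg(OH)₂.
[Mg²⁺] ≈ 4.4×10⁻² mol L⁻¹ (common ion dominates); [OH⁻] = 2s.
Ksp = [Mg²⁺][OH⁻]^2 = (4.4×10⁻²)(2s)^2
(2s)^2 = 9.9×10⁻¹² / (4.4×10⁻²) = 2.3×10⁻¹⁰
s = 7.5×10⁻⁶ mol L⁻¹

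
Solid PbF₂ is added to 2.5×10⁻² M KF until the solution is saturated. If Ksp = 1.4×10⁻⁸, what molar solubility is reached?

PbF₂(s) ⇌ Pb²⁺(aq) + 2 F⁻(aq)
F⁻ is already present at 2.5×10⁻² M. If s mol/L of PbF₂ dissolves, [Pb²⁺] = s while [F⁻] ≈ 2.5×10⁻² M.
Ksp = [Pb²⁺][F⁻]^2 = s(2.5×10⁻²)^2
s = 1.4×10⁻⁸ / (2.5×10⁻²)^2 = 2.2×10⁻⁵
s = 2.2×10⁻⁵ M

2.2×10⁻⁵ M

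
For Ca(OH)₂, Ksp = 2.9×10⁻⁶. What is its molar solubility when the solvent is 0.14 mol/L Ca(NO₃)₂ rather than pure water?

Ca(OH)₂(s) ⇌ Ca²⁺(aq) + 2 OH⁻(aq)
With Ca²⁺ already at 0.14 mol/L and s small, take [Ca²⁺] ≈ 0.14 mol/L and [OH⁻] = 2s.
Ksp = [Ca²⁺][OH⁻]^2 = (0.14)(2s)^2
(2s)^2 = 2.9×10⁻⁶ / (0.14) = 2.1×10⁻⁵
s = 2.3×10⁻³ mol/L

2.3×10⁻³ M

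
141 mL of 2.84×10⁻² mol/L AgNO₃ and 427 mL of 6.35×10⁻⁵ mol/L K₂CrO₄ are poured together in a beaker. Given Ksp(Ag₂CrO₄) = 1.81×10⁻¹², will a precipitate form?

The combined volume is 568 mL.
[Ag⁺] = (2.84×10⁻²)(141)/568 = 7.05×10⁻³ mol/L
[CrO₄²⁻] = (6.35×10⁻⁵)(427)/568 = 4.77×10⁻⁵ mol/L
Q = [Ag⁺]^2[CrO₄²⁻] = 2.37×10⁻⁹
Since Q (2.37×10⁻⁹) exceeds Ksp (1.81×10⁻¹²), Ag₂CrO₄ will precipitate.

Yes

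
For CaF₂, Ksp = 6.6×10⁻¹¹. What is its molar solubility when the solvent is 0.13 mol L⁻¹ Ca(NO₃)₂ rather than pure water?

CaF₂(s) ⇌ Ca²⁺(aq) + 2 F⁻(aq)
Let s be the solubility of CaF₂ here. The common ion gives [Ca²⁺] ≈ 0.13 mol L⁻¹, and [F⁻] = 2s.
Ksp = [Ca²⁺][F⁻]^2 = (0.13)(2s)^2
(2s)^2 = 6.6×10⁻¹¹ / (0.13) = 5.1×10⁻¹⁰
s = 1.1×10⁻⁵ mol L⁻¹

1.1×10⁻⁵ M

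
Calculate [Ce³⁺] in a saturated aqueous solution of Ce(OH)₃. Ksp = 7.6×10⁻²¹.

4.1×10⁻⁶ M

Ce(OH)₃(s) ⇌ Ce³⁺(aq) + 3 OH⁻(aq)
If s mol/L of Ce(OH)₃ dissolves, [Ce³⁺] = s and [OH⁻] = 3s.
Ksp = [Ce³⁺][OH⁻]^3 = s · (3s)^3 = 27s^4 = 7.6×10⁻²¹
s = 4.1×10⁻⁶ mol L⁻¹
[Ce³⁺] = s = 4.1×10⁻⁶ mol L⁻¹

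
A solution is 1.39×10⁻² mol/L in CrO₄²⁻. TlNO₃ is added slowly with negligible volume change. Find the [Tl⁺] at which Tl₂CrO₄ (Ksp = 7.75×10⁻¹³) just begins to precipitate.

A salt starts to precipitate once the ion product Q reaches its Ksp.
Tl₂CrO₄(s) ⇌ 2 Tl⁺(aq) + CrO₄²⁻(aq)
Ksp = [Tl⁺]^2[CrO₄²⁻] = [Tl⁺]^2(1.39×10⁻²)
[Tl⁺]^2 = 7.75×10⁻¹³ / (1.39×10⁻²) = 5.58×10⁻¹¹
[Tl⁺] = 7.47×10⁻⁶ mol/L

7.47×10⁻⁶ M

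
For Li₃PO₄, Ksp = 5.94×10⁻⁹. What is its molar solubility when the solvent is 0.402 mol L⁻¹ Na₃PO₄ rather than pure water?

8.18×10⁻⁴ M

Li₃PO₄(s) ⇌ 3 Li⁺(aq) + PO₄³⁻(aq)
PO₄³⁻ is already present at 0.402 mol L⁻¹. If s mol/L of Li₃PO₄ dissolves, [Li⁺] = 3s while [PO₄³⁻] ≈ 0.402 mol L⁻¹.
Ksp = [Li⁺]^3[PO₄³⁻] = (3s)^3(0.402)
(3s)^3 = 5.94×10⁻⁹ / (0.402) = 1.48×10⁻⁸
s = 8.18×10⁻⁴ mol L⁻¹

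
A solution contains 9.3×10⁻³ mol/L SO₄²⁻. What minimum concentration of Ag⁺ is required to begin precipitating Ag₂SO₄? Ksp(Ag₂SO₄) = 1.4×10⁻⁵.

The threshold for precipitation is Q = Ksp.
Ag₂SO₄(s) ⇌ 2 Ag⁺(aq) + SO₄²⁻(aq)
Ksp = [Ag⁺]^2[SO₄²⁻] = [Ag⁺]^2(9.3×10⁻³)
[Ag⁺]^2 = 1.4×10⁻⁵ / (9.3×10⁻³) = 1.5×10⁻³
[Ag⁺] = 3.9×10⁻² mol/L

3.9×10⁻² M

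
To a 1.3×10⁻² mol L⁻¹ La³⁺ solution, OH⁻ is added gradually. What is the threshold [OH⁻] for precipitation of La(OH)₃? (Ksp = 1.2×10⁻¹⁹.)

2.1×10⁻⁶ M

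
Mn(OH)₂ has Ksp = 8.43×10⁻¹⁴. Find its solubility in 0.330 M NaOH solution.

7.74×10⁻¹³ M

Mn(OH)₂(s) ⇌ Mn²⁺(aq) + 2 OH⁻(aq)
The solution already contains OH⁻ at 0.330 M. Let s be the molar solubility of Mn(OH)₂.
[OH⁻] ≈ 0.330 M (common ion dominates); [Mn²⁺] = s.
Ksp = [Mn²⁺][OH⁻]^2 = s(0.330)^2
s = 8.43×10⁻¹⁴ / (0.330)^2 = 7.74×10⁻¹³
s = 7.74×10⁻¹³ M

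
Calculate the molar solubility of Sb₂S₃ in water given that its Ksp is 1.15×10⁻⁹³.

Sb₂S₃(s) ⇌ 2 Sb³⁺(aq) + 3 S²⁻(aq)
If s mol/L of Sb₂S₃ dissolves, [Sb³⁺] = 2s and [S²⁻] = 3s.
Ksp = [Sb³⁺]^2[S²⁻]^3 = (2s)^2 · (3s)^3 = 108s^5
108s^5 = 1.15×10⁻⁹³  ⇒  s^5 = 1.06×10⁻⁹⁵
Taking the 5th root, s = 1.01×10⁻¹⁹ mol L⁻¹.

1.01×10⁻¹⁹ M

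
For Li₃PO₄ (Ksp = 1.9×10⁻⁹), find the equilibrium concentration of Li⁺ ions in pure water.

8.7×10⁻³ M

Li₃PO₄(s) ⇌ 3 Li⁺(aq) + PO₄³⁻(aq)
If s mol/L of Li₃PO₄ dissolves, [Li⁺] = 3s and [PO₄³⁻] = s.
Ksp = [Li⁺]^3[PO₄³⁻] = (3s)^3 · s = 27s^4 = 1.9×10⁻⁹
s = 2.9×10⁻³ mol/L
[Li⁺] = 3s = 8.7×10⁻³ mol/L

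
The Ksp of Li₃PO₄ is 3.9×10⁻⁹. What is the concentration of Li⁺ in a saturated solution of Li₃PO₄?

1.0×10⁻² M

Li₃PO₄(s) ⇌ 3 Li⁺(aq) + PO₄³⁻(aq)
For each mole of Li₃PO₄ that dissolves per liter, [Li⁺] = 3s and [PO₄³⁻] = s; let s denote this solubility.
Ksp = [Li⁺]^3[PO₄³⁻] = (3s)^3 · s = 27s^4 = 3.9×10⁻⁹
s = 3.5×10⁻³ M
[Li⁺] = 3s = 1.0×10⁻² M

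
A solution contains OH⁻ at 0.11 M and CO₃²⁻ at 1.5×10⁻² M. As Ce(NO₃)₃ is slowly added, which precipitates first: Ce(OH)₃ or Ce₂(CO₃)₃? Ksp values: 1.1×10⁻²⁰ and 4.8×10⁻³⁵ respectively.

Ce(OH)₃

A salt starts to precipitate once the ion product Q reaches its Ksp.
For Ce(OH)₃: [Ce³⁺] = (Ksp/[OH⁻]^3) = 8.3×10⁻¹⁸ M
For Ce₂(CO₃)₃: [Ce³⁺] = (Ksp/[CO₃²⁻]^3)^(1/2) = 3.8×10⁻¹⁵ M
Ce(OH)₃ requires the lower [Ce³⁺], so it precipitates first.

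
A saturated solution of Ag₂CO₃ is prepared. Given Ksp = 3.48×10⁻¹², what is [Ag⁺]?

1.91×10⁻⁴ M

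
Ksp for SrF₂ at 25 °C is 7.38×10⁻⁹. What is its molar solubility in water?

1.23×10⁻³ M

SrF₂(s) ⇌ Sr²⁺(aq) + 2 F⁻(aq)
For each mole of SrF₂ that dissolves per liter, [Sr²⁺] = s and [F⁻] = 2s; let s denote this solubility.
Ksp = [Sr²⁺][F⁻]^2 = s · (2s)^2 = 4s^3
4s^3 = 7.38×10⁻⁹  ⇒  s^3 = 1.85×10⁻⁹
s = (1.85×10⁻⁹)^(1/3) = 1.23×10⁻³ M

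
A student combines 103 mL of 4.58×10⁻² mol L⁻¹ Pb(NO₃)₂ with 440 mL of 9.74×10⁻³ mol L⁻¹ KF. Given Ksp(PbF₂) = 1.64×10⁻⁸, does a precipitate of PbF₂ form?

Yes

After mixing, V = 103 mL + 440 mL = 543 mL.
[Pb²⁺] = (4.58×10⁻²)(103)/543 = 8.69×10⁻³ mol L⁻¹
[F⁻] = (9.74×10⁻³)(440)/543 = 7.89×10⁻³ mol L⁻¹
Q = [Pb²⁺][F⁻]^2 = 5.41×10⁻⁷
Q = 5.41×10⁻⁷ > Ksp = 1.64×10⁻⁸, so the solution is supersaturated and PbF₂ precipitates.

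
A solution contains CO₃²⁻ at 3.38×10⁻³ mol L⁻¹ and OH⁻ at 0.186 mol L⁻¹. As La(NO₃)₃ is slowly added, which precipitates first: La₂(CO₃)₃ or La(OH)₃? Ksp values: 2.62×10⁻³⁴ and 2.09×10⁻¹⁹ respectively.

The threshold for precipitation is Q = Ksp.
For La₂(CO₃)₃: [La³⁺] = (Ksp/[CO₃²⁻]^3)^(1/2) = 8.24×10⁻¹⁴ mol L⁻¹
For La(OH)₃: [La³⁺] = (Ksp/[OH⁻]^3) = 3.25×10⁻¹⁷ mol L⁻¹
La(OH)₃ requires the lower [La³⁺], so it precipitates first.

La(OH)₃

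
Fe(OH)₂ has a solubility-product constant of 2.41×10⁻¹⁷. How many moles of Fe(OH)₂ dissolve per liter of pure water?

1.82×10⁻⁶ M

Fe(OH)₂(s) ⇌ Fe²⁺(aq) + 2 OH⁻(aq)
Call the molar solubility s, so that [Fe²⁺] = s and [OH⁻] = 2s.
Ksp = [Fe²⁺][OH⁻]^2 = s · (2s)^2 = 4s^3
4s^3 = 2.41×10⁻¹⁷  ⇒  s^3 = 6.03×10⁻¹⁸
s = (6.03×10⁻¹⁸)^(1/3) = 1.82×10⁻⁶ M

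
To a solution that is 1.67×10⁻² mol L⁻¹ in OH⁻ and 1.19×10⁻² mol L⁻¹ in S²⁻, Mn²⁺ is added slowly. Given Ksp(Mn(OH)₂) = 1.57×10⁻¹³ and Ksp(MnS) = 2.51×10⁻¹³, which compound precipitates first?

A salt starts to precipitate once the ion product Q reaches its Ksp.
For Mn(OH)₂: [Mn²⁺] = (Ksp/[OH⁻]^2) = 5.63×10⁻¹⁰ mol L⁻¹
For MnS: [Mn²⁺] = (Ksp/[S²⁻]) = 2.11×10⁻¹¹ mol L⁻¹
The smaller threshold [Mn²⁺] is reached first, so MnS precipitates first.

MnS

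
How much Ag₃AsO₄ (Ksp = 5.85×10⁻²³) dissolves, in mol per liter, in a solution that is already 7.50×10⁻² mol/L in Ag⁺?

Ag₃AsO₄(s) ⇌ 3 Ag⁺(aq) + AsO₄³⁻(aq)
Ag⁺ is already present at 7.50×10⁻² mol/L. If s mol/L of Ag₃AsO₄ dissolves, [AsO₄³⁻] = s while [Ag⁺] ≈ 7.50×10⁻² mol/L.
Ksp = [Ag⁺]^3[AsO₄³⁻] = (7.50×10⁻²)^3s
s = 5.85×10⁻²³ / (7.50×10⁻²)^3 = 1.39×10⁻¹⁹
s = 1.39×10⁻¹⁹ mol/L

1.39×10⁻¹⁹ M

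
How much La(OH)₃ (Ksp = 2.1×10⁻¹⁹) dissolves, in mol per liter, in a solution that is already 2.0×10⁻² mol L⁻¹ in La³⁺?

7.3×10⁻⁷ M

La(OH)₃(s) ⇌ La³⁺(aq) + 3 OH⁻(aq)
La³⁺ is already present at 2.0×10⁻² mol L⁻¹. If s mol/L of La(OH)₃ dissolves, [OH⁻] = 3s while [La³⁺] ≈ 2.0×10⁻² mol L⁻¹.
Ksp = [La³⁺][OH⁻]^3 = (2.0×10⁻²)(3s)^3
(3s)^3 = 2.1×10⁻¹⁹ / (2.0×10⁻²) = 1.1×10⁻¹⁷
s = 7.3×10⁻⁷ mol L⁻¹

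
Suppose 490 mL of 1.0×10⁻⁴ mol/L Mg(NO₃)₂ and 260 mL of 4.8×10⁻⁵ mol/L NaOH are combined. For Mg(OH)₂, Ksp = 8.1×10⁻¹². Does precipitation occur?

No

Total volume after mixing = 490 + 260 = 750 mL.
[Mg²⁺] = (1.0×10⁻⁴)(490)/750 = 6.5×10⁻⁵ mol/L
[OH⁻] = (4.8×10⁻⁵)(260)/750 = 1.7×10⁻⁵ mol/L
Q = [Mg²⁺][OH⁻]^2 = 1.8×10⁻¹⁴
Q < Ksp (1.8×10⁻¹⁴ vs 8.1×10⁻¹²); the solution remains unsaturated and no precipitate forms.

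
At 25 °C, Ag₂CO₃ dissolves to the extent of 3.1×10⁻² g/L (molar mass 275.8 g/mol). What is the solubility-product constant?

Ksp = 5.7×10⁻¹²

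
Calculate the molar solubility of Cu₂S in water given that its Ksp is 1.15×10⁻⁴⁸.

6.60×10⁻¹⁷ M

Cu₂S(s) ⇌ 2 Cu⁺(aq) + S²⁻(aq)
Call the molar solubility s, so that [Cu⁺] = 2s and [S²⁻] = s.
Ksp = [Cu⁺]^2[S²⁻] = (2s)^2 · s = 4s^3
4s^3 = 1.15×10⁻⁴⁸  ⇒  s^3 = 2.88×10⁻⁴⁹
Taking the 3rd root, s = 6.60×10⁻¹⁷ mol L⁻¹.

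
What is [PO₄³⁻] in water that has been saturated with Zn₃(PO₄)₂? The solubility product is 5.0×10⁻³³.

2.7×10⁻⁷ M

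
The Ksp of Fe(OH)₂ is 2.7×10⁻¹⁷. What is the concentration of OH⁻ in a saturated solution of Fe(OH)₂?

3.8×10⁻⁶ M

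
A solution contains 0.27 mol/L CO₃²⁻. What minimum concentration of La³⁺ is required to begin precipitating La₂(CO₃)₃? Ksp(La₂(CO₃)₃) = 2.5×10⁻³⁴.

1.1×10⁻¹⁶ M

Precipitation begins when Q = Ksp.
La₂(CO₃)₃(s) ⇌ 2 La³⁺(aq) + 3 CO₃²⁻(aq)
Ksp = [La³⁺]^2[CO₃²⁻]^3 = [La³⁺]^2(0.27)^3
[La³⁺]^2 = 2.5×10⁻³⁴ / (0.27)^3 = 1.3×10⁻³²
[La³⁺] = 1.1×10⁻¹⁶ mol/L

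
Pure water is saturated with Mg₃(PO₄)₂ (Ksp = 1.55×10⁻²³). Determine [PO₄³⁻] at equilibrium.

2.15×10⁻⁵ M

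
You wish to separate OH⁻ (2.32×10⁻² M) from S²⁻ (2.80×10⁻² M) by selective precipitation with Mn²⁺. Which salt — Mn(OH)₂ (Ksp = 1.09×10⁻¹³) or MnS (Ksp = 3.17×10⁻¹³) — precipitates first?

The threshold for precipitation is Q = Ksp.
For Mn(OH)₂: [Mn²⁺] = (Ksp/[OH⁻]^2) = 2.03×10⁻¹⁰ M
For MnS: [Mn²⁺] = (Ksp/[S²⁻]) = 1.13×10⁻¹¹ M
Since MnS needs less Mn²⁺ to reach saturation, it precipitates first.

MnS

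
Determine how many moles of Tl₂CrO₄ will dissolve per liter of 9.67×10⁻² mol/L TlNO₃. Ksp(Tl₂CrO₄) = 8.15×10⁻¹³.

Tl₂CrO₄(s) ⇌ 2 Tl⁺(aq) + CrO₄²⁻(aq)
The solution already contains Tl⁺ at 9.67×10⁻² mol/L. Let s be the molar solubility of Tl₂CrO₄.
[Tl⁺] ≈ 9.67×10⁻² mol/L (common ion dominates); [CrO₄²⁻] = s.
Ksp = [Tl⁺]^2[CrO₄²⁻] = (9.67×10⁻²)^2s
s = 8.15×10⁻¹³ / (9.67×10⁻²)^2 = 8.72×10⁻¹¹
s = 8.72×10⁻¹¹ mol/L

8.72×10⁻¹¹ M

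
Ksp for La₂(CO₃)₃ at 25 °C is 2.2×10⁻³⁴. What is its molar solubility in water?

La₂(CO₃)₃(s) ⇌ 2 La³⁺(aq) + 3 CO₃²⁻(aq)
Call the molar solubility s, so that [La³⁺] = 2s and [CO₃²⁻] = 3s.
Ksp = [La³⁺]^2[CO₃²⁻]^3 = (2s)^2 · (3s)^3 = 108s^5
108s^5 = 2.2×10⁻³⁴  ⇒  s^5 = 2.0×10⁻³⁶
s = 7.3×10⁻⁸ mol/L

7.3×10⁻⁸ M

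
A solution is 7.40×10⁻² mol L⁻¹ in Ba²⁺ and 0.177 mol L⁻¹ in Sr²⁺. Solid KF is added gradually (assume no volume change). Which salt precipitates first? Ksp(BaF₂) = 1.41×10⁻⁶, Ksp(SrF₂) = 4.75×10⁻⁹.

Each salt precipitates once Q = Ksp for that salt.
For BaF₂: [F⁻] = (Ksp/[Ba²⁺])^(1/2) = 4.37×10⁻³ mol L⁻¹
For SrF₂: [F⁻] = (Ksp/[Sr²⁺])^(1/2) = 1.64×10⁻⁴ mol L⁻¹
The smaller threshold [F⁻] is reached first, so SrF₂ precipitates first.

SrF₂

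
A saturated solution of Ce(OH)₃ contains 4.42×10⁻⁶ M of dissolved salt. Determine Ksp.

Ksp = 1.03×10⁻²⁰

Ce(OH)₃(s) ⇌ Ce³⁺(aq) + 3 OH⁻(aq)
Call the molar solubility s, so that [Ce³⁺] = s and [OH⁻] = 3s.
Ksp = [Ce³⁺][OH⁻]^3 = s · (3s)^3 = 27s^4
Ksp = 27 × (4.42×10⁻⁶)^4 = 1.03×10⁻²⁰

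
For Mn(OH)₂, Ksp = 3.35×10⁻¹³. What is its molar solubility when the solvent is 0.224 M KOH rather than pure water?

6.68×10⁻¹² M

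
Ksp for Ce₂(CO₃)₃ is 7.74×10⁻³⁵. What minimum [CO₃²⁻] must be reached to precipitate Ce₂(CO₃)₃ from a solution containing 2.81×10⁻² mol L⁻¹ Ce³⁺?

4.61×10⁻¹¹ M

Each salt precipitates once Q = Ksp for that salt.
Ce₂(CO₃)₃(s) ⇌ 2 Ce³⁺(aq) + 3 CO₃²⁻(aq)
Ksp = [Ce³⁺]^2[CO₃²⁻]^3 = [CO₃²⁻]^3(2.81×10⁻²)^2
[CO₃²⁻]^3 = 7.74×10⁻³⁵ / (2.81×10⁻²)^2 = 9.80×10⁻³²
[CO₃²⁻] = 4.61×10⁻¹¹ mol L⁻¹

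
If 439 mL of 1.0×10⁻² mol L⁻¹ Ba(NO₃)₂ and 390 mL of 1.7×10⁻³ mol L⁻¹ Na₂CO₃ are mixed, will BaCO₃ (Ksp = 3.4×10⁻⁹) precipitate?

Yes

After mixing, V = 439 mL + 390 mL = 829 mL.
[Ba²⁺] = (1.0×10⁻²)(439)/829 = 5.3×10⁻³ mol L⁻¹
[CO₃²⁻] = (1.7×10⁻³)(390)/829 = 8.0×10⁻⁴ mol L⁻¹
Q = [Ba²⁺][CO₃²⁻] = 4.2×10⁻⁶
Q = 4.2×10⁻⁶ > Ksp = 3.4×10⁻⁹, so the solution is supersaturated and BaCO₃ precipitates.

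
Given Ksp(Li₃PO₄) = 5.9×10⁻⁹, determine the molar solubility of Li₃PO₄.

Li₃PO₄(s) ⇌ 3 Li⁺(aq) + PO₄³⁻(aq)
Call the molar solubility s, so that [Li⁺] = 3s and [PO₄³⁻] = s.
Ksp = [Li⁺]^3[PO₄³⁻] = (3s)^3 · s = 27s^4
27s^4 = 5.9×10⁻⁹  ⇒  s^4 = 2.2×10⁻¹⁰
s = (2.2×10⁻¹⁰)^(1/4) = 3.8×10⁻³ mol/L

3.8×10⁻³ M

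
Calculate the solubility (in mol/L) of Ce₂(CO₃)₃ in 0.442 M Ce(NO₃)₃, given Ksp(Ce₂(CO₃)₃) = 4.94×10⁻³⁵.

Ce₂(CO₃)₃(s) ⇌ 2 Ce³⁺(aq) + 3 CO₃²⁻(aq)
The solution already contains Ce³⁺ at 0.442 M. Let s be the molar solubility of Ce₂(CO₃)₃.
[Ce³⁺] ≈ 0.442 M (common ion dominates); [CO₃²⁻] = 3s.
Ksp = [Ce³⁺]^2[CO₃²⁻]^3 = (0.442)^2(3s)^3
(3s)^3 = 4.94×10⁻³⁵ / (0.442)^2 = 2.53×10⁻³⁴
s = 2.11×10⁻¹² M

2.11×10⁻¹² M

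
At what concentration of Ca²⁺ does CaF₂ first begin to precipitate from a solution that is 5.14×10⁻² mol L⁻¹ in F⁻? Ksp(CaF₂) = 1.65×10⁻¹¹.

Precipitation begins when Q = Ksp.
CaF₂(s) ⇌ Ca²⁺(aq) + 2 F⁻(aq)
Ksp = [Ca²⁺][F⁻]^2 = [Ca²⁺](5.14×10⁻²)^2
[Ca²⁺] = 1.65×10⁻¹¹ / (5.14×10⁻²)^2 = 6.25×10⁻⁹
[Ca²⁺] = 6.25×10⁻⁹ mol L⁻¹

6.25×10⁻⁹ M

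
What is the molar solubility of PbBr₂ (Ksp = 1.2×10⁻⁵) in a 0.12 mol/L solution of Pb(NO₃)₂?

5.0×10⁻³ M

PbBr₂(s) ⇌ Pb²⁺(aq) + 2 Br⁻(aq)
The solution already contains Pb²⁺ at 0.12 mol/L. Let s be the molar solubility of PbBr₂.
[Pb²⁺] ≈ 0.12 mol/L (common ion dominates); [Br⁻] = 2s.
Ksp = [Pb²⁺][Br⁻]^2 = (0.12)(2s)^2
(2s)^2 = 1.2×10⁻⁵ / (0.12) = 1.0×10⁻⁴
s = 5.0×10⁻³ mol/L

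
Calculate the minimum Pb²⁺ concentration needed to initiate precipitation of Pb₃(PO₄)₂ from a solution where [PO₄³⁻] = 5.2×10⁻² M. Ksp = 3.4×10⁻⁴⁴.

Precipitation begins when Q = Ksp.
Pb₃(PO₄)₂(s) ⇌ 3 Pb²⁺(aq) + 2 PO₄³⁻(aq)
Ksp = [Pb²⁺]^3[PO₄³⁻]^2 = [Pb²⁺]^3(5.2×10⁻²)^2
[Pb²⁺]^3 = 3.4×10⁻⁴⁴ / (5.2×10⁻²)^2 = 1.3×10⁻⁴¹
[Pb²⁺] = 2.3×10⁻¹⁴ M

2.3×10⁻¹⁴ M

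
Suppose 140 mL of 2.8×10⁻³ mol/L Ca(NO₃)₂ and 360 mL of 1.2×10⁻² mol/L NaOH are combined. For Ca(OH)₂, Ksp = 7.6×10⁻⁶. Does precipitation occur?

The combined volume is 500 mL.
[Ca²⁺] = (2.8×10⁻³)(140)/500 = 7.8×10⁻⁴ mol/L
[OH⁻] = (1.2×10⁻²)(360)/500 = 8.6×10⁻³ mol/L
Q = [Ca²⁺][OH⁻]^2 = 5.9×10⁻⁸
Q < Ksp (5.9×10⁻⁸ vs 7.6×10⁻⁶); the solution remains unsaturated and no precipitate forms.

No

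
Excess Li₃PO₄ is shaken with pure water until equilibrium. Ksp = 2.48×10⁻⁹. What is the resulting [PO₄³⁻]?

3.10×10⁻³ M

Li₃PO₄(s) ⇌ 3 Li⁺(aq) + PO₄³⁻(aq)
With molar solubility s: [Li⁺] = 3s, [PO₄³⁻] = s.
Ksp = [Li⁺]^3[PO₄³⁻] = (3s)^3 · s = 27s^4 = 2.48×10⁻⁹
s = 3.10×10⁻³ mol/L
[PO₄³⁻] = s = 3.10×10⁻³ mol/L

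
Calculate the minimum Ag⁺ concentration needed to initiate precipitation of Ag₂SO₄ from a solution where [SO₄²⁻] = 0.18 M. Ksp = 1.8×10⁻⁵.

Precipitation of each salt begins when its ion product equals Ksp.
Ag₂SO₄(s) ⇌ 2 Ag⁺(aq) + SO₄²⁻(aq)
Ksp = [Ag⁺]^2[SO₄²⁻] = [Ag⁺]^2(0.18)
[Ag⁺]^2 = 1.8×10⁻⁵ / (0.18) = 1.0×10⁻⁴
[Ag⁺] = 1.0×10⁻² M

1.0×10⁻² M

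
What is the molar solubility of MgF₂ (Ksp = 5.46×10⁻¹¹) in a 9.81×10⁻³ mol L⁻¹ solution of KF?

MgF₂(s) ⇌ Mg²⁺(aq) + 2 F⁻(aq)
Let s be the solubility of MgF₂ here. The common ion gives [F⁻] ≈ 9.81×10⁻³ mol L⁻¹, and [Mg²⁺] = s.
Ksp = [Mg²⁺][F⁻]^2 = s(9.81×10⁻³)^2
s = 5.46×10⁻¹¹ / (9.81×10⁻³)^2 = 5.67×10⁻⁷
s = 5.67×10⁻⁷ mol L⁻¹

5.67×10⁻⁷ M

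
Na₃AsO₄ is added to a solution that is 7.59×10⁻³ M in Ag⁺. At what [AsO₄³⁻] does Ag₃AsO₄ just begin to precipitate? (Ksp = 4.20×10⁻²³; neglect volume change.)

9.61×10⁻¹⁷ M

Precipitation of each salt begins when its ion product equals Ksp.
Ag₃AsO₄(s) ⇌ 3 Ag⁺(aq) + AsO₄³⁻(aq)
Ksp = [Ag⁺]^3[AsO₄³⁻] = [AsO₄³⁻](7.59×10⁻³)^3
[AsO₄³⁻] = 4.20×10⁻²³ / (7.59×10⁻³)^3 = 9.61×10⁻¹⁷
[AsO₄³⁻] = 9.61×10⁻¹⁷ M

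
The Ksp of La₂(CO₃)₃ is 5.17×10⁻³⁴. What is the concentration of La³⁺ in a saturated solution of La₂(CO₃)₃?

La₂(CO₃)₃(s) ⇌ 2 La³⁺(aq) + 3 CO₃²⁻(aq)
With molar solubility s: [La³⁺] = 2s, [CO₃²⁻] = 3s.
Ksp = [La³⁺]^2[CO₃²⁻]^3 = (2s)^2 · (3s)^3 = 108s^5 = 5.17×10⁻³⁴
s = 8.63×10⁻⁸ mol L⁻¹
[La³⁺] = 2s = 1.73×10⁻⁷ mol L⁻¹

1.73×10⁻⁷ M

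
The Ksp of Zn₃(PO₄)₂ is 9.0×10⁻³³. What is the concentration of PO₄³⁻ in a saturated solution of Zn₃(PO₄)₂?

3.1×10⁻⁷ M

Zn₃(PO₄)₂(s) ⇌ 3 Zn²⁺(aq) + 2 PO₄³⁻(aq)
For each mole of Zn₃(PO₄)₂ that dissolves per liter, [Zn²⁺] = 3s and [PO₄³⁻] = 2s; let s denote this solubility.
Ksp = [Zn²⁺]^3[PO₄³⁻]^2 = (3s)^3 · (2s)^2 = 108s^5 = 9.0×10⁻³³
s = 1.5×10⁻⁷ mol/L
[PO₄³⁻] = 2s = 3.1×10⁻⁷ mol/L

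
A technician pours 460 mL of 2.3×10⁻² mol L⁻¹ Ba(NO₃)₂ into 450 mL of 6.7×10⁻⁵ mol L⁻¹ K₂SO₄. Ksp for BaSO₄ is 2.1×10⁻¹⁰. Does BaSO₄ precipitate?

Yes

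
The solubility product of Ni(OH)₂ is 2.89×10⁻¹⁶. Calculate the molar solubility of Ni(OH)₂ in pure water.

Ni(OH)₂(s) ⇌ Ni²⁺(aq) + 2 OH⁻(aq)
With molar solubility s: [Ni²⁺] = s, [OH⁻] = 2s.
Ksp = [Ni²⁺][OH⁻]^2 = s · (2s)^2 = 4s^3
4s^3 = 2.89×10⁻¹⁶  ⇒  s^3 = 7.23×10⁻¹⁷
Taking the 3rd root, s = 4.16×10⁻⁶ M.

4.16×10⁻⁶ M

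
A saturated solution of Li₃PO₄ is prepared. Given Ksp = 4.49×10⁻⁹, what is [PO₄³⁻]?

3.59×10⁻³ M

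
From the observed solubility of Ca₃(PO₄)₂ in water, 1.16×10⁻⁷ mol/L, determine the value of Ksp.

Ca₃(PO₄)₂(s) ⇌ 3 Ca²⁺(aq) + 2 PO₄³⁻(aq)
With molar solubility s: [Ca²⁺] = 3s, [PO₄³⁻] = 2s.
Ksp = [Ca²⁺]^3[PO₄³⁻]^2 = (3s)^3 · (2s)^2 = 108s^5
Ksp = 108 × (1.16×10⁻⁷)^5 = 2.27×10⁻³³

Ksp = 2.27×10⁻³³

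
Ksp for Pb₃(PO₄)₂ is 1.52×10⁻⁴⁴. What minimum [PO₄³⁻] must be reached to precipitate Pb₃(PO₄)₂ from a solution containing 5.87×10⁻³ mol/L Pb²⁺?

The threshold for precipitation is Q = Ksp.
Pb₃(PO₄)₂(s) ⇌ 3 Pb²⁺(aq) + 2 PO₄³⁻(aq)
Ksp = [Pb²⁺]^3[PO₄³⁻]^2 = [PO₄³⁻]^2(5.87×10⁻³)^3
[PO₄³⁻]^2 = 1.52×10⁻⁴⁴ / (5.87×10⁻³)^3 = 7.52×10⁻³⁸
[PO₄³⁻] = 2.74×10⁻¹⁹ mol/L

2.74×10⁻¹⁹ M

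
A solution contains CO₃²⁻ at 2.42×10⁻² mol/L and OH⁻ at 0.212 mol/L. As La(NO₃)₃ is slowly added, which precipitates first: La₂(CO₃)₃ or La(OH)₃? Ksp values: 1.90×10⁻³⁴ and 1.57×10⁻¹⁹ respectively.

La(OH)₃

Precipitation of each salt begins when its ion product equals Ksp.
For La₂(CO₃)₃: [La³⁺] = (Ksp/[CO₃²⁻]^3)^(1/2) = 3.66×10⁻¹⁵ mol/L
For La(OH)₃: [La³⁺] = (Ksp/[OH⁻]^3) = 1.65×10⁻¹⁷ mol/L
Since La(OH)₃ needs less La³⁺ to reach saturation, it precipitates first.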